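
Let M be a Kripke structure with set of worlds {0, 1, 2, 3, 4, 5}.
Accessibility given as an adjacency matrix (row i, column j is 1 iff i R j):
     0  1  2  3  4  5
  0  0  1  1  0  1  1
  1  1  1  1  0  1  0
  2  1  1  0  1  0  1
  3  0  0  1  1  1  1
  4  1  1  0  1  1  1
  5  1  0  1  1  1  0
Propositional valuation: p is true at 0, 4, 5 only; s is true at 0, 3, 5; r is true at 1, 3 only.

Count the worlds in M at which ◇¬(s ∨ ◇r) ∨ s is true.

Let φ = ◇¬(s ∨ ◇r) ∨ s. Evaluate φ at each world:
  0 (successors {1, 2, 4, 5}): φ is true.
  1 (successors {0, 1, 2, 4}): φ is false.
  2 (successors {0, 1, 3, 5}): φ is false.
  3 (successors {2, 3, 4, 5}): φ is true.
  4 (successors {0, 1, 3, 4, 5}): φ is false.
  5 (successors {0, 2, 3, 4}): φ is true.
For instance, at 4:
  At 4: ◇¬(s ∨ ◇r) is false, s is false, so ◇¬(s ∨ ◇r) ∨ s is false.
    At 4: ◇¬(s ∨ ◇r) requires ¬(s ∨ ◇r) at some successor in {0, 1, 3, 4, 5}.
      At 0: ¬(s ∨ ◇r) is false.
      At 1: ¬(s ∨ ◇r) is false.
      At 3: ¬(s ∨ ◇r) is false.
      At 4: ¬(s ∨ ◇r) is false.
      At 5: ¬(s ∨ ◇r) is false.
    So ◇¬(s ∨ ◇r) is false at 4.
Satisfying worlds: {0, 3, 5}

3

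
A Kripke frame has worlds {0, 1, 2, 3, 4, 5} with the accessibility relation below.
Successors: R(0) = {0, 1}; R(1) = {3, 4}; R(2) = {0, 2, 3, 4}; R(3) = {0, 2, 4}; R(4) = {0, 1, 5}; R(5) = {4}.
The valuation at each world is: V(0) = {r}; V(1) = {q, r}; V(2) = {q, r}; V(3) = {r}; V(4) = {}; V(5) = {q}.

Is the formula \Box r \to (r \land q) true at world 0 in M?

At 0: \Box r is true, r \land q is false, so \Box r \to (r \land q) is false.
  At 0: \Box r requires r at every successor {0, 1}.
    At 0: r is true.
    At 1: r is true.
  So \Box r is true at 0.

No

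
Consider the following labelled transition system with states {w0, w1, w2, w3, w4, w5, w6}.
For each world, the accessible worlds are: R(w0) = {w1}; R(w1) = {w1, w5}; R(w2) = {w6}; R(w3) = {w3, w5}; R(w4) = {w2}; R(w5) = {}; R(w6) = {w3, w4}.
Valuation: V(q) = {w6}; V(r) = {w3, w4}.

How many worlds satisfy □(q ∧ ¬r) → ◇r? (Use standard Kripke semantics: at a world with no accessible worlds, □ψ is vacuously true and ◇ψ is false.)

5

Let φ = □(q ∧ ¬r) → ◇r. Evaluate φ at each world:
  w0 (successors {w1}): φ is true.
  w1 (successors {w1, w5}): φ is true.
  w2 (successors {w6}): φ is false.
  w3 (successors {w3, w5}): φ is true.
  w4 (successors {w2}): φ is true.
  w5 (successors ∅): φ is false.
  w6 (successors {w3, w4}): φ is true.
For instance, at w2:
  At w2: □(q ∧ ¬r) is true, ◇r is false, so □(q ∧ ¬r) → ◇r is false.
    At w2: □(q ∧ ¬r) requires q ∧ ¬r at every successor {w6}.
      At w6: q ∧ ¬r is true.
    So □(q ∧ ¬r) is true at w2.
    At w2: ◇r requires r at some successor in {w6}.
      At w6: r is false.
    So ◇r is false at w2.
Satisfying worlds: {w0, w1, w3, w4, w6}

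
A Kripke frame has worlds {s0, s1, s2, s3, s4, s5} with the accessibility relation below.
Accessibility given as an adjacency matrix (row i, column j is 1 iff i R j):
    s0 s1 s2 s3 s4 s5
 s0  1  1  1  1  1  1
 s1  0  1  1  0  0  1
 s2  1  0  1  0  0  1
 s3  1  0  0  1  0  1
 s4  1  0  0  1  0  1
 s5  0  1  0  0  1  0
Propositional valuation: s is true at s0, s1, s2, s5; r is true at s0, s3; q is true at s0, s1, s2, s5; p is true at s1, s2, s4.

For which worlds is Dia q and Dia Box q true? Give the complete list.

s0, s1, s2, s5

Let φ = Dia q and Dia Box q. Evaluate φ at each world:
  s0 (successors {s0, s1, s2, s3, s4, s5}): φ is true.
  s1 (successors {s1, s2, s5}): φ is true.
  s2 (successors {s0, s2, s5}): φ is true.
  s3 (successors {s0, s3, s5}): φ is false.
  s4 (successors {s0, s3, s5}): φ is false.
  s5 (successors {s1, s4}): φ is true.
For instance, at s2:
  At s2: Dia q is true, Dia Box q is true, so Dia q and Dia Box q is true.
    At s2: Dia q requires q at some successor in {s0, s2, s5}.
      q holds at s0, so Dia q is true at s2.
    At s2: Dia Box q requires Box q at some successor in {s0, s2, s5}.
      Box q holds at s2, so Dia Box q is true at s2.
Satisfying worlds: {s0, s1, s2, s5}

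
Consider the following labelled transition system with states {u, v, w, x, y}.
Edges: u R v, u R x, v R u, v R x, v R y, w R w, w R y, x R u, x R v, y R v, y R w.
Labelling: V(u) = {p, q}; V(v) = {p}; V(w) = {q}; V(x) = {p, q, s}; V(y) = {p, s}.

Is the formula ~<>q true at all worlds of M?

Let φ = ~<>q. Evaluate φ at each world:
  u (successors {v, x}): φ is false.
  v (successors {u, x, y}): φ is false.
  w (successors {w, y}): φ is false.
  x (successors {u, v}): φ is false.
  y (successors {v, w}): φ is false.
Detail at u (counterexample):
  At u: <>q is true, so ~<>q is false.
    At u: <>q requires q at some successor in {v, x}.
      q holds at x, so <>q is true at u.

No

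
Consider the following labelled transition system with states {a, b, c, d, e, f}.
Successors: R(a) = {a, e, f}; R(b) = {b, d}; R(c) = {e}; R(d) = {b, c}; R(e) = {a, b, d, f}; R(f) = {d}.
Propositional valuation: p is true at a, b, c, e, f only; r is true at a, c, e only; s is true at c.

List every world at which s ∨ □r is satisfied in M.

c

Let φ = s ∨ □r. Evaluate φ at each world:
  a (successors {a, e, f}): φ is false.
  b (successors {b, d}): φ is false.
  c (successors {e}): φ is true.
  d (successors {b, c}): φ is false.
  e (successors {a, b, d, f}): φ is false.
  f (successors {d}): φ is false.
For instance, at d:
  At d: s is false, □r is false, so s ∨ □r is false.
    At d: □r requires r at every successor {b, c}.
      r fails at b, so □r is false at d.
Satisfying worlds: {c}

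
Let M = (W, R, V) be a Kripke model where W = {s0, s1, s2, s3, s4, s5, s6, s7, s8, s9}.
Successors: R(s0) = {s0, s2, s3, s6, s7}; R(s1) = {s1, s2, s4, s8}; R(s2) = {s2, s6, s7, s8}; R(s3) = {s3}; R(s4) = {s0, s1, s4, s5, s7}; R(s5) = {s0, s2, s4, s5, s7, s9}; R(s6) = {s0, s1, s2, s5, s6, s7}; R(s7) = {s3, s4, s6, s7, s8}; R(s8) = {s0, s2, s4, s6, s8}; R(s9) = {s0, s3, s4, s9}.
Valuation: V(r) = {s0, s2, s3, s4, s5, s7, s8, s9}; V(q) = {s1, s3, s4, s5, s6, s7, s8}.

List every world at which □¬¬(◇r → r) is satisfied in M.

s3, s5, s9

Recall that □ψ holds at a world iff ψ holds at every accessible world, and ◇ψ holds iff ψ holds at some accessible world.
Let φ = □¬¬(◇r → r). Evaluate φ at each world:
  s0 (successors {s0, s2, s3, s6, s7}): φ is false.
  s1 (successors {s1, s2, s4, s8}): φ is false.
  s2 (successors {s2, s6, s7, s8}): φ is false.
  s3 (successors {s3}): φ is true.
  s4 (successors {s0, s1, s4, s5, s7}): φ is false.
  s5 (successors {s0, s2, s4, s5, s7, s9}): φ is true.
  s6 (successors {s0, s1, s2, s5, s6, s7}): φ is false.
  s7 (successors {s3, s4, s6, s7, s8}): φ is false.
  s8 (successors {s0, s2, s4, s6, s8}): φ is false.
  s9 (successors {s0, s3, s4, s9}): φ is true.
For instance, at s5:
  At s5: □¬¬(◇r → r) requires ¬¬(◇r → r) at every successor {s0, s2, s4, s5, s7, s9}.
    At s0: ¬¬(◇r → r) is true.
    At s2: ¬¬(◇r → r) is true.
    At s4: ¬¬(◇r → r) is true.
    At s5: ¬¬(◇r → r) is true.
    At s7: ¬¬(◇r → r) is true.
    At s9: ¬¬(◇r → r) is true.
  So □¬¬(◇r → r) is true at s5.
Satisfying worlds: {s3, s5, s9}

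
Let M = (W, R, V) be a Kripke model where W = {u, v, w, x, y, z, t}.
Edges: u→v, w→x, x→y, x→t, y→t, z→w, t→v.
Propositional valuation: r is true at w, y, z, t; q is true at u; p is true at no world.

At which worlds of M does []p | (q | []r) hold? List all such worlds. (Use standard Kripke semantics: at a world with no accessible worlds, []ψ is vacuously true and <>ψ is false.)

u, v, x, y, z

Recall that []ψ holds at a world iff ψ holds at every accessible world, and <>ψ holds iff ψ holds at some accessible world.
Let φ = []p | (q | []r). Evaluate φ at each world:
  u (successors {v}): φ is true.
  v (successors ∅): φ is true.
  w (successors {x}): φ is false.
  x (successors {y, t}): φ is true.
  y (successors {t}): φ is true.
  z (successors {w}): φ is true.
  t (successors {v}): φ is false.
For instance, at u:
  At u: []p is false, q | []r is true, so []p | (q | []r) is true.
    At u: []p requires p at every successor {v}.
      p fails at v, so []p is false at u.
    At u: q is true, []r is false, so q | []r is true.
      At u: []r requires r at every successor {v}.
        r fails at v, so []r is false at u.
Satisfying worlds: {u, v, x, y, z}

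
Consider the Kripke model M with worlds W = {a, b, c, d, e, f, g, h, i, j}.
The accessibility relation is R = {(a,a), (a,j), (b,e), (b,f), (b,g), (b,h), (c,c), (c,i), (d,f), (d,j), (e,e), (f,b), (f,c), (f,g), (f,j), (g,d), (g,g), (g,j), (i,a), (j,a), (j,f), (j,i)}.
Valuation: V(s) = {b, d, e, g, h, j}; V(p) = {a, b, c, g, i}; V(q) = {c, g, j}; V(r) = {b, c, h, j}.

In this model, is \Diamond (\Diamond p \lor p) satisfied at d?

Recall that \Diamond ψ holds at a world iff ψ holds at some accessible world.
At d: \Diamond (\Diamond p \lor p) requires \Diamond p \lor p at some successor in {f, j}.
  \Diamond p \lor p holds at f, so \Diamond (\Diamond p \lor p) is true at d.
    At f: \Diamond p is true, p is false, so \Diamond p \lor p is true.
      At f: \Diamond p requires p at some successor in {b, c, g, j}.
        p holds at b, so \Diamond p is true at f.

Yes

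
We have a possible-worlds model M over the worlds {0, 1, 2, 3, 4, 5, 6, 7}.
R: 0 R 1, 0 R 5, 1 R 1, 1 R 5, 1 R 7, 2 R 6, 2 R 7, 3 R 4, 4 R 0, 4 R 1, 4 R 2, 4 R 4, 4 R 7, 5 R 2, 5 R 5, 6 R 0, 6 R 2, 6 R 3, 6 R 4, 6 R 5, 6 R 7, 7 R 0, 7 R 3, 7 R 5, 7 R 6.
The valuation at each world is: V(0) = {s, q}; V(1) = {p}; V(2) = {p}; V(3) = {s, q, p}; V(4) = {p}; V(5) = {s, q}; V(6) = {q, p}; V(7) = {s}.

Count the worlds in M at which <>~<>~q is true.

Let φ = <>~<>~q. Evaluate φ at each world:
  0 (successors {1, 5}): φ is false.
  1 (successors {1, 5, 7}): φ is true.
  2 (successors {6, 7}): φ is true.
  3 (successors {4}): φ is false.
  4 (successors {0, 1, 2, 4, 7}): φ is true.
  5 (successors {2, 5}): φ is false.
  6 (successors {0, 2, 3, 4, 5, 7}): φ is true.
  7 (successors {0, 3, 5, 6}): φ is false.
For instance, at 1:
  At 1: <>~<>~q requires ~<>~q at some successor in {1, 5, 7}.
    ~<>~q holds at 7, so <>~<>~q is true at 1.
      At 7: <>~q is false, so ~<>~q is true.
Satisfying worlds: {1, 2, 4, 6}

4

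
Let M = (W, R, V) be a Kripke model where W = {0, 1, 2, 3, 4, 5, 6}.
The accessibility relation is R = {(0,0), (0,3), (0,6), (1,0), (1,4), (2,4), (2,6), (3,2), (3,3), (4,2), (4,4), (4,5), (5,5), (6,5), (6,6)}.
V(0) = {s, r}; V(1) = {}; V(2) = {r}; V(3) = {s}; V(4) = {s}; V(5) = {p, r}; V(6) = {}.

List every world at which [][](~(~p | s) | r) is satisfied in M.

Let φ = [][](~(~p | s) | r). Evaluate φ at each world:
  0 (successors {0, 3, 6}): φ is false.
  1 (successors {0, 4}): φ is false.
  2 (successors {4, 6}): φ is false.
  3 (successors {2, 3}): φ is false.
  4 (successors {2, 4, 5}): φ is false.
  5 (successors {5}): φ is true.
  6 (successors {5, 6}): φ is false.
For instance, at 5:
  At 5: [][](~(~p | s) | r) requires [](~(~p | s) | r) at every successor {5}.
      At 5: [](~(~p | s) | r) requires ~(~p | s) | r at every successor {5}.
        At 5: ~(~p | s) | r is true.
      So [](~(~p | s) | r) is true at 5.
  So [][](~(~p | s) | r) is true at 5.
Satisfying worlds: {5}

5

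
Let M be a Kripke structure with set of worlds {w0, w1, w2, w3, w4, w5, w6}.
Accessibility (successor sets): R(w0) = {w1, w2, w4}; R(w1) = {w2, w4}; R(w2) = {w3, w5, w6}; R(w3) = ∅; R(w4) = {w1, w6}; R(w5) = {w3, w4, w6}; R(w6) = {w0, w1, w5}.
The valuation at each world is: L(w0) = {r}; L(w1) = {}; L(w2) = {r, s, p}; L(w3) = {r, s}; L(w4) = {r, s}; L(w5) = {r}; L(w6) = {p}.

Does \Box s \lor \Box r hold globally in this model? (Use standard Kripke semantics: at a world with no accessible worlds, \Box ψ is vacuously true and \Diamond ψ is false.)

No

Let φ = \Box s \lor \Box r. Evaluate φ at each world:
  w0 (successors {w1, w2, w4}): φ is false.
  w1 (successors {w2, w4}): φ is true.
  w2 (successors {w3, w5, w6}): φ is false.
  w3 (successors ∅): φ is true.
  w4 (successors {w1, w6}): φ is false.
  w5 (successors {w3, w4, w6}): φ is false.
  w6 (successors {w0, w1, w5}): φ is false.
Detail at w0 (counterexample):
  At w0: \Box s is false, \Box r is false, so \Box s \lor \Box r is false.
    At w0: \Box s requires s at every successor {w1, w2, w4}.
      s fails at w1, so \Box s is false at w0.
    At w0: \Box r requires r at every successor {w1, w2, w4}.
      r fails at w1, so \Box r is false at w0.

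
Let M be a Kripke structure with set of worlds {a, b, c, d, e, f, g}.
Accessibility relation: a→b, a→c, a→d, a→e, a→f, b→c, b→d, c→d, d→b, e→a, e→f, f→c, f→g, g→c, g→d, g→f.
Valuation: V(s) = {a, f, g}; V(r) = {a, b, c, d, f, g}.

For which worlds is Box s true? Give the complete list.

e

Let φ = Box s. Evaluate φ at each world:
  a (successors {b, c, d, e, f}): φ is false.
  b (successors {c, d}): φ is false.
  c (successors {d}): φ is false.
  d (successors {b}): φ is false.
  e (successors {a, f}): φ is true.
  f (successors {c, g}): φ is false.
  g (successors {c, d, f}): φ is false.
For instance, at e:
  At e: Box s requires s at every successor {a, f}.
    At a: s is true.
    At f: s is true.
  So Box s is true at e.
Satisfying worlds: {e}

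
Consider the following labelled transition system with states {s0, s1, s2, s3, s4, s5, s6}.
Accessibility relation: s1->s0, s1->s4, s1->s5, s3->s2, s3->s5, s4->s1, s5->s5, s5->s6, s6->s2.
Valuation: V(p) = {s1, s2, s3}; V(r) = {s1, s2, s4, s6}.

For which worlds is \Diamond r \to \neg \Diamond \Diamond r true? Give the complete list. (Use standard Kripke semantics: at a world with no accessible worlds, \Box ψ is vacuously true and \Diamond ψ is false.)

Let φ = \Diamond r \to \neg \Diamond \Diamond r. Evaluate φ at each world:
  s0 (successors ∅): φ is true.
  s1 (successors {s0, s4, s5}): φ is false.
  s2 (successors ∅): φ is true.
  s3 (successors {s2, s5}): φ is false.
  s4 (successors {s1}): φ is false.
  s5 (successors {s5, s6}): φ is false.
  s6 (successors {s2}): φ is true.
For instance, at s1:
  At s1: \Diamond r is true, \neg \Diamond \Diamond r is false, so \Diamond r \to \neg \Diamond \Diamond r is false.
    At s1: \Diamond r requires r at some successor in {s0, s4, s5}.
      r holds at s4, so \Diamond r is true at s1.
    At s1: \Diamond \Diamond r is true, so \neg \Diamond \Diamond r is false.
      At s1: \Diamond \Diamond r requires \Diamond r at some successor in {s0, s4, s5}.
        \Diamond r holds at s4, so \Diamond \Diamond r is true at s1.
Satisfying worlds: {s0, s2, s6}

s0, s2, s6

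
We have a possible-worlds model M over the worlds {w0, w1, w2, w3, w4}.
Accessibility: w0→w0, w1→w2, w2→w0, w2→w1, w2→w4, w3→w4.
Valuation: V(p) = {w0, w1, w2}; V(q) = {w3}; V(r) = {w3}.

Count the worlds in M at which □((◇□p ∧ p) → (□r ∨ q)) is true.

2

Let φ = □((◇□p ∧ p) → (□r ∨ q)). Evaluate φ at each world:
  w0 (successors {w0}): φ is false.
  w1 (successors {w2}): φ is false.
  w2 (successors {w0, w1, w4}): φ is false.
  w3 (successors {w4}): φ is true.
  w4 (successors ∅): φ is true.
For instance, at w0:
  At w0: □((◇□p ∧ p) → (□r ∨ q)) requires (◇□p ∧ p) → (□r ∨ q) at every successor {w0}.
    (◇□p ∧ p) → (□r ∨ q) fails at w0, so □((◇□p ∧ p) → (□r ∨ q)) is false at w0.
      At w0: ◇□p ∧ p is true, □r ∨ q is false, so (◇□p ∧ p) → (□r ∨ q) is false.
Satisfying worlds: {w3, w4}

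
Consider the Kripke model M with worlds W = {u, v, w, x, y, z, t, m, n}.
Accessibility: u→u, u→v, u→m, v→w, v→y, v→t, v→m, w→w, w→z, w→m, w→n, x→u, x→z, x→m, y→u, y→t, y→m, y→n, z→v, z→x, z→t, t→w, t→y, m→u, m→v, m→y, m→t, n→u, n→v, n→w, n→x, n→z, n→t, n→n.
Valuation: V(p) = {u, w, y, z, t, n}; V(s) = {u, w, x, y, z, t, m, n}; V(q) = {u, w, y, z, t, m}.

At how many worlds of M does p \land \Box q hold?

Let φ = p \land \Box q. Evaluate φ at each world:
  u (successors {u, v, m}): φ is false.
  v (successors {w, y, t, m}): φ is false.
  w (successors {w, z, m, n}): φ is false.
  x (successors {u, z, m}): φ is false.
  y (successors {u, t, m, n}): φ is false.
  z (successors {v, x, t}): φ is false.
  t (successors {w, y}): φ is true.
  m (successors {u, v, y, t}): φ is false.
  n (successors {u, v, w, x, z, t, n}): φ is false.
For instance, at v:
  At v: p is false, \Box q is true, so p \land \Box q is false.
    At v: \Box q requires q at every successor {w, y, t, m}.
      At w: q is true.
      At y: q is true.
      At t: q is true.
      At m: q is true.
    So \Box q is true at v.
Satisfying worlds: {t}

1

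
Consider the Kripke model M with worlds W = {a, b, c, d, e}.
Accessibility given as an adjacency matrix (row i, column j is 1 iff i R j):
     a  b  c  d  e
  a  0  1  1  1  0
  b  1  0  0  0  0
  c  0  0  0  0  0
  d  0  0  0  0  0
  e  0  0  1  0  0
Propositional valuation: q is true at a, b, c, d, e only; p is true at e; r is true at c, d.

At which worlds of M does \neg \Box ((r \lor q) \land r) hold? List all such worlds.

Recall that \Box ψ holds at a world iff ψ holds at every accessible world, and \Diamond ψ holds iff ψ holds at some accessible world.
Let φ = \neg \Box ((r \lor q) \land r). Evaluate φ at each world:
  a (successors {b, c, d}): φ is true.
  b (successors {a}): φ is true.
  c (successors ∅): φ is false.
  d (successors ∅): φ is false.
  e (successors {c}): φ is false.
For instance, at a:
  At a: \Box ((r \lor q) \land r) is false, so \neg \Box ((r \lor q) \land r) is true.
    At a: \Box ((r \lor q) \land r) requires (r \lor q) \land r at every successor {b, c, d}.
      (r \lor q) \land r fails at b, so \Box ((r \lor q) \land r) is false at a.
Satisfying worlds: {a, b}

a, b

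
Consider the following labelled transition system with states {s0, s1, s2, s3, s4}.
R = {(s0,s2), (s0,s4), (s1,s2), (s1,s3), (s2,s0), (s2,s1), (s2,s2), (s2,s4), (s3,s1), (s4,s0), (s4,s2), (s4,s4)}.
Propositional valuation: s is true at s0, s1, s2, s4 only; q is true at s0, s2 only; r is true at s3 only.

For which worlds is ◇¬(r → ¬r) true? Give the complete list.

s1

Recall that ◇ψ holds at a world iff ψ holds at some accessible world.
Let φ = ◇¬(r → ¬r). Evaluate φ at each world:
  s0 (successors {s2, s4}): φ is false.
  s1 (successors {s2, s3}): φ is true.
  s2 (successors {s0, s1, s2, s4}): φ is false.
  s3 (successors {s1}): φ is false.
  s4 (successors {s0, s2, s4}): φ is false.
For instance, at s2:
  At s2: ◇¬(r → ¬r) requires ¬(r → ¬r) at some successor in {s0, s1, s2, s4}.
    At s0: ¬(r → ¬r) is false.
    At s1: ¬(r → ¬r) is false.
    At s2: ¬(r → ¬r) is false.
    At s4: ¬(r → ¬r) is false.
  So ◇¬(r → ¬r) is false at s2.
Satisfying worlds: {s1}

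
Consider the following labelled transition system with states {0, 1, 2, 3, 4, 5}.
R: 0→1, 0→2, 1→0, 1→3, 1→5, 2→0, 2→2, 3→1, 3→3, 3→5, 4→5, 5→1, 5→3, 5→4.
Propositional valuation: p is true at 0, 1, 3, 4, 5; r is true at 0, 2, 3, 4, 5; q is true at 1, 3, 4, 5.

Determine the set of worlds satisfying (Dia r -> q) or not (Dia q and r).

Recall that Dia ψ holds at a world iff ψ holds at some accessible world.
Let φ = (Dia r -> q) or not (Dia q and r). Evaluate φ at each world:
  0 (successors {1, 2}): φ is false.
  1 (successors {0, 3, 5}): φ is true.
  2 (successors {0, 2}): φ is true.
  3 (successors {1, 3, 5}): φ is true.
  4 (successors {5}): φ is true.
  5 (successors {1, 3, 4}): φ is true.
For instance, at 2:
  At 2: Dia r -> q is false, not (Dia q and r) is true, so (Dia r -> q) or not (Dia q and r) is true.
    At 2: Dia r is true, q is false, so Dia r -> q is false.
      At 2: Dia r requires r at some successor in {0, 2}.
        r holds at 0, so Dia r is true at 2.
    At 2: Dia q and r is false, so not (Dia q and r) is true.
      At 2: Dia q is false, r is true, so Dia q and r is false.
Satisfying worlds: {1, 2, 3, 4, 5}

1, 2, 3, 4, 5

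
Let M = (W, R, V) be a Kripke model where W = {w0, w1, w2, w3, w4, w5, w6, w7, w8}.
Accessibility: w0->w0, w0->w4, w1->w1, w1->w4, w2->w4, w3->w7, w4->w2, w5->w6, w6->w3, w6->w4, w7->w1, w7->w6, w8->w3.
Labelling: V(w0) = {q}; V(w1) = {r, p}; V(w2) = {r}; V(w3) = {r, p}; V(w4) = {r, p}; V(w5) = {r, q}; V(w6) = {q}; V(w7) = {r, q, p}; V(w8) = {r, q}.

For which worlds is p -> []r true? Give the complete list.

Recall that []ψ holds at a world iff ψ holds at every accessible world, and <>ψ holds iff ψ holds at some accessible world.
Let φ = p -> []r. Evaluate φ at each world:
  w0 (successors {w0, w4}): φ is true.
  w1 (successors {w1, w4}): φ is true.
  w2 (successors {w4}): φ is true.
  w3 (successors {w7}): φ is true.
  w4 (successors {w2}): φ is true.
  w5 (successors {w6}): φ is true.
  w6 (successors {w3, w4}): φ is true.
  w7 (successors {w1, w6}): φ is false.
  w8 (successors {w3}): φ is true.
For instance, at w1:
  At w1: p is true, []r is true, so p -> []r is true.
    At w1: []r requires r at every successor {w1, w4}.
      At w1: r is true.
      At w4: r is true.
    So []r is true at w1.
Satisfying worlds: {w0, w1, w2, w3, w4, w5, w6, w8}

w0, w1, w2, w3, w4, w5, w6, w8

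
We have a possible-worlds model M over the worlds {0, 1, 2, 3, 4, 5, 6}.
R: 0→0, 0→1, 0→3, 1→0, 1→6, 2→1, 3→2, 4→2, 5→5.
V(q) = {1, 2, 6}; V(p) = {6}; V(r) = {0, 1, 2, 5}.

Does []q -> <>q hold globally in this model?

No

Let φ = []q -> <>q. Evaluate φ at each world:
  0 (successors {0, 1, 3}): φ is true.
  1 (successors {0, 6}): φ is true.
  2 (successors {1}): φ is true.
  3 (successors {2}): φ is true.
  4 (successors {2}): φ is true.
  5 (successors {5}): φ is true.
  6 (successors ∅): φ is false.
Detail at 6 (counterexample):
  At 6: []q is true, <>q is false, so []q -> <>q is false.
    At 6: no accessible worlds, so []q holds vacuously.
    At 6: no accessible worlds, so <>q is false.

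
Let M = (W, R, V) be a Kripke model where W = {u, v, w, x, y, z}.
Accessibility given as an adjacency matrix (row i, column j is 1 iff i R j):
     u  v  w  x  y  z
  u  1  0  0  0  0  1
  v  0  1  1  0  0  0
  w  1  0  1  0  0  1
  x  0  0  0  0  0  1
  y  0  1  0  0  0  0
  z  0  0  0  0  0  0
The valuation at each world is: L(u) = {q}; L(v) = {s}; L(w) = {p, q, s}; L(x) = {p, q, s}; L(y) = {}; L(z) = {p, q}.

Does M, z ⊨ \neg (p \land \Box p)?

No

At z: p \land \Box p is true, so \neg (p \land \Box p) is false.
  At z: p is true, \Box p is true, so p \land \Box p is true.
    At z: no accessible worlds, so \Box p holds vacuously.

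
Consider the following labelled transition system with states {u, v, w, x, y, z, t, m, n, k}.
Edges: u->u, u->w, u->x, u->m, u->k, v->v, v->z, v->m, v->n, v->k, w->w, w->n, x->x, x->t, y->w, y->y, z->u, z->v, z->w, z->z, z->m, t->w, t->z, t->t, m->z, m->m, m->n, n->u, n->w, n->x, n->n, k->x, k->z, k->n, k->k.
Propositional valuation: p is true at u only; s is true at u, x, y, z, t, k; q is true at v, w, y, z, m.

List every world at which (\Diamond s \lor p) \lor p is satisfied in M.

Let φ = (\Diamond s \lor p) \lor p. Evaluate φ at each world:
  u (successors {u, w, x, m, k}): φ is true.
  v (successors {v, z, m, n, k}): φ is true.
  w (successors {w, n}): φ is false.
  x (successors {x, t}): φ is true.
  y (successors {w, y}): φ is true.
  z (successors {u, v, w, z, m}): φ is true.
  t (successors {w, z, t}): φ is true.
  m (successors {z, m, n}): φ is true.
  n (successors {u, w, x, n}): φ is true.
  k (successors {x, z, n, k}): φ is true.
For instance, at w:
  At w: \Diamond s \lor p is false, p is false, so (\Diamond s \lor p) \lor p is false.
    At w: \Diamond s is false, p is false, so \Diamond s \lor p is false.
      At w: \Diamond s requires s at some successor in {w, n}.
        At w: s is false.
        At n: s is false.
      So \Diamond s is false at w.
Satisfying worlds: {u, v, x, y, z, t, m, n, k}

u, v, x, y, z, t, m, n, k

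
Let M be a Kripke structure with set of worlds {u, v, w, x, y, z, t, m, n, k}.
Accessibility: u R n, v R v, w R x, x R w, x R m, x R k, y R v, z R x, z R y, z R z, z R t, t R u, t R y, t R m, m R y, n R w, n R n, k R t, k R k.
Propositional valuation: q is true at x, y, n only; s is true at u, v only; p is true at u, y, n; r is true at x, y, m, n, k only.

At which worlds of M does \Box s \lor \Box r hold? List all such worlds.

u, v, w, y, m

Recall that \Box ψ holds at a world iff ψ holds at every accessible world, and \Diamond ψ holds iff ψ holds at some accessible world.
Let φ = \Box s \lor \Box r. Evaluate φ at each world:
  u (successors {n}): φ is true.
  v (successors {v}): φ is true.
  w (successors {x}): φ is true.
  x (successors {w, m, k}): φ is false.
  y (successors {v}): φ is true.
  z (successors {x, y, z, t}): φ is false.
  t (successors {u, y, m}): φ is false.
  m (successors {y}): φ is true.
  n (successors {w, n}): φ is false.
  k (successors {t, k}): φ is false.
For instance, at x:
  At x: \Box s is false, \Box r is false, so \Box s \lor \Box r is false.
    At x: \Box s requires s at every successor {w, m, k}.
      s fails at w, so \Box s is false at x.
    At x: \Box r requires r at every successor {w, m, k}.
      r fails at w, so \Box r is false at x.
Satisfying worlds: {u, v, w, y, m}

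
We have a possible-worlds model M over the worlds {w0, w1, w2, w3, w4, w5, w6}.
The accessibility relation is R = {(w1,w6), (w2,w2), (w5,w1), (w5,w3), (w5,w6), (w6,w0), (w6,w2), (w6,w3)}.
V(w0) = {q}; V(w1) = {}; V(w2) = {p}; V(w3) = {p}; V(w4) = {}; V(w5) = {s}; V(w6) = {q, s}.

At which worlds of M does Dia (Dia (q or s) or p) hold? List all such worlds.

Let φ = Dia (Dia (q or s) or p). Evaluate φ at each world:
  w0 (successors ∅): φ is false.
  w1 (successors {w6}): φ is true.
  w2 (successors {w2}): φ is true.
  w3 (successors ∅): φ is false.
  w4 (successors ∅): φ is false.
  w5 (successors {w1, w3, w6}): φ is true.
  w6 (successors {w0, w2, w3}): φ is true.
For instance, at w5:
  At w5: Dia (Dia (q or s) or p) requires Dia (q or s) or p at some successor in {w1, w3, w6}.
    Dia (q or s) or p holds at w1, so Dia (Dia (q or s) or p) is true at w5.
      At w1: Dia (q or s) is true, p is false, so Dia (q or s) or p is true.
Satisfying worlds: {w1, w2, w5, w6}

w1, w2, w5, w6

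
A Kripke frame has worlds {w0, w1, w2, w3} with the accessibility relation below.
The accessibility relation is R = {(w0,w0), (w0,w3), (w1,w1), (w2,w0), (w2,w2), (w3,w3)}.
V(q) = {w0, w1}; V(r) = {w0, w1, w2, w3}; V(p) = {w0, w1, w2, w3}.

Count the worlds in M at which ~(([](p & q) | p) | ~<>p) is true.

Let φ = ~(([](p & q) | p) | ~<>p). Evaluate φ at each world:
  w0 (successors {w0, w3}): φ is false.
  w1 (successors {w1}): φ is false.
  w2 (successors {w0, w2}): φ is false.
  w3 (successors {w3}): φ is false.
For instance, at w0:
  At w0: ([](p & q) | p) | ~<>p is true, so ~(([](p & q) | p) | ~<>p) is false.
    At w0: [](p & q) | p is true, ~<>p is false, so ([](p & q) | p) | ~<>p is true.
      At w0: [](p & q) is false, p is true, so [](p & q) | p is true.
      At w0: <>p is true, so ~<>p is false.
Satisfying worlds: none.

0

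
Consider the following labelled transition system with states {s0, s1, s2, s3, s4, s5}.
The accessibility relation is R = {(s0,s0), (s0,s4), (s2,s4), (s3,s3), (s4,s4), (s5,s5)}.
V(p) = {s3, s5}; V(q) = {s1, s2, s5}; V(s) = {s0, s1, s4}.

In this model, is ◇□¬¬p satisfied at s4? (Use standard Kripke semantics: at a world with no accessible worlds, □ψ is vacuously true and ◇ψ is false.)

At s4: ◇□¬¬p requires □¬¬p at some successor in {s4}.
  At s4: □¬¬p is false.
So ◇□¬¬p is false at s4.

No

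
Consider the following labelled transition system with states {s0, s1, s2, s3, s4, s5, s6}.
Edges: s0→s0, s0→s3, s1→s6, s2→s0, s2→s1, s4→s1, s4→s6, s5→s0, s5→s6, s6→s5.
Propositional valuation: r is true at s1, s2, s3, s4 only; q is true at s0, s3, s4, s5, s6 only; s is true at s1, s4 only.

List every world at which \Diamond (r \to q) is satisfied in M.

Let φ = \Diamond (r \to q). Evaluate φ at each world:
  s0 (successors {s0, s3}): φ is true.
  s1 (successors {s6}): φ is true.
  s2 (successors {s0, s1}): φ is true.
  s3 (successors ∅): φ is false.
  s4 (successors {s1, s6}): φ is true.
  s5 (successors {s0, s6}): φ is true.
  s6 (successors {s5}): φ is true.
For instance, at s4:
  At s4: \Diamond (r \to q) requires r \to q at some successor in {s1, s6}.
    r \to q holds at s6, so \Diamond (r \to q) is true at s4.
Satisfying worlds: {s0, s1, s2, s4, s5, s6}

s0, s1, s2, s4, s5, s6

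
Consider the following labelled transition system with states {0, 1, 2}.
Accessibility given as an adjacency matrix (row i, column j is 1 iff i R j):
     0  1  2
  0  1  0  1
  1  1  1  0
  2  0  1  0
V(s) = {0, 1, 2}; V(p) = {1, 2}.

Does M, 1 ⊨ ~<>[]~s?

Yes

At 1: <>[]~s is false, so ~<>[]~s is true.
  At 1: <>[]~s requires []~s at some successor in {0, 1}.
    At 0: []~s is false.
    At 1: []~s is false.
  So <>[]~s is false at 1.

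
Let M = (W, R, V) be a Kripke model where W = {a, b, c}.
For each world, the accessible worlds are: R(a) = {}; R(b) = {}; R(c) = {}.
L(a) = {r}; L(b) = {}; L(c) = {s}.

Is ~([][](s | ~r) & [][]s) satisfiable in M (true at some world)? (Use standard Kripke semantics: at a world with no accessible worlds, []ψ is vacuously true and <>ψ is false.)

Let φ = ~([][](s | ~r) & [][]s). Evaluate φ at each world:
  a (successors ∅): φ is false.
  b (successors ∅): φ is false.
  c (successors ∅): φ is false.
For instance, at a:
  At a: [][](s | ~r) & [][]s is true, so ~([][](s | ~r) & [][]s) is false.
    At a: [][](s | ~r) is true, [][]s is true, so [][](s | ~r) & [][]s is true.
      At a: no accessible worlds, so [][](s | ~r) holds vacuously.
      At a: no accessible worlds, so [][]s holds vacuously.

No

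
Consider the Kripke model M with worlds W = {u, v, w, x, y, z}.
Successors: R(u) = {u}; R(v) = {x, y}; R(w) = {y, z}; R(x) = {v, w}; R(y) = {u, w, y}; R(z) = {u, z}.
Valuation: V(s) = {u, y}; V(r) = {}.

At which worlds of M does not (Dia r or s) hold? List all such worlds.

v, w, x, z

Recall that Dia ψ holds at a world iff ψ holds at some accessible world.
Let φ = not (Dia r or s). Evaluate φ at each world:
  u (successors {u}): φ is false.
  v (successors {x, y}): φ is true.
  w (successors {y, z}): φ is true.
  x (successors {v, w}): φ is true.
  y (successors {u, w, y}): φ is false.
  z (successors {u, z}): φ is true.
For instance, at u:
  At u: Dia r or s is true, so not (Dia r or s) is false.
    At u: Dia r is false, s is true, so Dia r or s is true.
      At u: Dia r requires r at some successor in {u}.
        At u: r is false.
      So Dia r is false at u.
Satisfying worlds: {v, w, x, z}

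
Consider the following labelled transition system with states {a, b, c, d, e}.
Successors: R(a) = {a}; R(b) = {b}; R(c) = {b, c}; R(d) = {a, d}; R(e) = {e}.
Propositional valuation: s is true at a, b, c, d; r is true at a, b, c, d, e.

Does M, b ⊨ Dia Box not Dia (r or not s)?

No

At b: Dia Box not Dia (r or not s) requires Box not Dia (r or not s) at some successor in {b}.
  At b: Box not Dia (r or not s) is false.
So Dia Box not Dia (r or not s) is false at b.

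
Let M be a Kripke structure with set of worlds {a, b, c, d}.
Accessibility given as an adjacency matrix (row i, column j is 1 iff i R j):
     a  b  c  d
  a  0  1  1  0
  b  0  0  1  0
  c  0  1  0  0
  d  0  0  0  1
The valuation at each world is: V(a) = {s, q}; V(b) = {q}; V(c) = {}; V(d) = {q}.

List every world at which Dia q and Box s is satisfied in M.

none

Let φ = Dia q and Box s. Evaluate φ at each world:
  a (successors {b, c}): φ is false.
  b (successors {c}): φ is false.
  c (successors {b}): φ is false.
  d (successors {d}): φ is false.
For instance, at b:
  At b: Dia q is false, Box s is false, so Dia q and Box s is false.
    At b: Dia q requires q at some successor in {c}.
      At c: q is false.
    So Dia q is false at b.
    At b: Box s requires s at every successor {c}.
      s fails at c, so Box s is false at b.
Satisfying worlds: none.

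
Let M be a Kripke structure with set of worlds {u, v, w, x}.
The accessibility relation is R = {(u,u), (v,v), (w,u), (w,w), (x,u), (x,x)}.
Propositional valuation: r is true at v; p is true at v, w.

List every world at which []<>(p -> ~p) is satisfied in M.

Let φ = []<>(p -> ~p). Evaluate φ at each world:
  u (successors {u}): φ is true.
  v (successors {v}): φ is false.
  w (successors {u, w}): φ is true.
  x (successors {u, x}): φ is true.
For instance, at x:
  At x: []<>(p -> ~p) requires <>(p -> ~p) at every successor {u, x}.
      At u: <>(p -> ~p) requires p -> ~p at some successor in {u}.
        p -> ~p holds at u, so <>(p -> ~p) is true at u.
      At x: <>(p -> ~p) requires p -> ~p at some successor in {u, x}.
        p -> ~p holds at u, so <>(p -> ~p) is true at x.
  So []<>(p -> ~p) is true at x.
Satisfying worlds: {u, w, x}

u, w, x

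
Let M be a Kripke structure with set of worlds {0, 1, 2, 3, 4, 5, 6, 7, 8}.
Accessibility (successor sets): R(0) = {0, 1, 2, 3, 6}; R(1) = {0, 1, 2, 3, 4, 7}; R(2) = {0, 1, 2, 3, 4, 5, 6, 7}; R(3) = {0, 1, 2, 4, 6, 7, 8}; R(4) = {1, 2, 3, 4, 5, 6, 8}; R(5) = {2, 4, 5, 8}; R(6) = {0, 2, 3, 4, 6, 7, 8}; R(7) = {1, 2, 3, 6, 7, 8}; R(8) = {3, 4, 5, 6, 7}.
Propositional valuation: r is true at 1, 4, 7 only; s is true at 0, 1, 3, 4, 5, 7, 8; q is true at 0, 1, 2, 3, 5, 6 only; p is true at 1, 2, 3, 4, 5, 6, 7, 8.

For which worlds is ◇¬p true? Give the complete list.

0, 1, 2, 3, 6

Let φ = ◇¬p. Evaluate φ at each world:
  0 (successors {0, 1, 2, 3, 6}): φ is true.
  1 (successors {0, 1, 2, 3, 4, 7}): φ is true.
  2 (successors {0, 1, 2, 3, 4, 5, 6, 7}): φ is true.
  3 (successors {0, 1, 2, 4, 6, 7, 8}): φ is true.
  4 (successors {1, 2, 3, 4, 5, 6, 8}): φ is false.
  5 (successors {2, 4, 5, 8}): φ is false.
  6 (successors {0, 2, 3, 4, 6, 7, 8}): φ is true.
  7 (successors {1, 2, 3, 6, 7, 8}): φ is false.
  8 (successors {3, 4, 5, 6, 7}): φ is false.
For instance, at 0:
  At 0: ◇¬p requires ¬p at some successor in {0, 1, 2, 3, 6}.
    ¬p holds at 0, so ◇¬p is true at 0.
Satisfying worlds: {0, 1, 2, 3, 6}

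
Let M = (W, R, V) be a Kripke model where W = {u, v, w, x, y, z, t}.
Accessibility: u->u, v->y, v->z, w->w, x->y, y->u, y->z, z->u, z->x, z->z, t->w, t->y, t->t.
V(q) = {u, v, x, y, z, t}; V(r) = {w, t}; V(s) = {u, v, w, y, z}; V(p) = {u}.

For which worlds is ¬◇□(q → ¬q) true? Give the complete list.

Let φ = ¬◇□(q → ¬q). Evaluate φ at each world:
  u (successors {u}): φ is true.
  v (successors {y, z}): φ is true.
  w (successors {w}): φ is false.
  x (successors {y}): φ is true.
  y (successors {u, z}): φ is true.
  z (successors {u, x, z}): φ is true.
  t (successors {w, y, t}): φ is false.
For instance, at x:
  At x: ◇□(q → ¬q) is false, so ¬◇□(q → ¬q) is true.
    At x: ◇□(q → ¬q) requires □(q → ¬q) at some successor in {y}.
      At y: □(q → ¬q) is false.
    So ◇□(q → ¬q) is false at x.
Satisfying worlds: {u, v, x, y, z}

u, v, x, y, z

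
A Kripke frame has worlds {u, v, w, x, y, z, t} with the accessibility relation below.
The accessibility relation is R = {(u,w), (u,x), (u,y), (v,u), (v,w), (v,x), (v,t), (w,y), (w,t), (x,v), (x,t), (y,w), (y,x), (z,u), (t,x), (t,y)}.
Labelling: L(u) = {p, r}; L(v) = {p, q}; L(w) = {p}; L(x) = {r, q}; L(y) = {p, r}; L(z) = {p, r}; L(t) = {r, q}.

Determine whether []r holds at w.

Recall that []ψ holds at a world iff ψ holds at every accessible world, and <>ψ holds iff ψ holds at some accessible world.
At w: []r requires r at every successor {y, t}.
  At y: r is true.
  At t: r is true.
So []r is true at w.

Yes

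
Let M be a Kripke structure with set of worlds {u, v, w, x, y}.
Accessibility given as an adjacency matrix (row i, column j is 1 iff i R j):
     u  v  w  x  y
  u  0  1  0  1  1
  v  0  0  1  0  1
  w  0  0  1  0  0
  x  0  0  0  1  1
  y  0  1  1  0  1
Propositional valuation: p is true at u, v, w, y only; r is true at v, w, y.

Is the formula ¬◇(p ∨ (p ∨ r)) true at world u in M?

At u: ◇(p ∨ (p ∨ r)) is true, so ¬◇(p ∨ (p ∨ r)) is false.
  At u: ◇(p ∨ (p ∨ r)) requires p ∨ (p ∨ r) at some successor in {v, x, y}.
    p ∨ (p ∨ r) holds at v, so ◇(p ∨ (p ∨ r)) is true at u.

No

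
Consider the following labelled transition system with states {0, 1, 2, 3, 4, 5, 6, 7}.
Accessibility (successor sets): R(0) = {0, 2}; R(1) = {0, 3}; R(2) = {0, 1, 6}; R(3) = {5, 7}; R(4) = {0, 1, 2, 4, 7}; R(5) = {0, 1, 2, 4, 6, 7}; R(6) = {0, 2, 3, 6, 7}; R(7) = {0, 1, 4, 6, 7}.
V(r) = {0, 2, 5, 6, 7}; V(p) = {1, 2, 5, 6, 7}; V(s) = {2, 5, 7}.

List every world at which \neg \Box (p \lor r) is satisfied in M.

1, 4, 5, 6, 7

Let φ = \neg \Box (p \lor r). Evaluate φ at each world:
  0 (successors {0, 2}): φ is false.
  1 (successors {0, 3}): φ is true.
  2 (successors {0, 1, 6}): φ is false.
  3 (successors {5, 7}): φ is false.
  4 (successors {0, 1, 2, 4, 7}): φ is true.
  5 (successors {0, 1, 2, 4, 6, 7}): φ is true.
  6 (successors {0, 2, 3, 6, 7}): φ is true.
  7 (successors {0, 1, 4, 6, 7}): φ is true.
For instance, at 2:
  At 2: \Box (p \lor r) is true, so \neg \Box (p \lor r) is false.
    At 2: \Box (p \lor r) requires p \lor r at every successor {0, 1, 6}.
      At 0: p \lor r is true.
      At 1: p \lor r is true.
      At 6: p \lor r is true.
    So \Box (p \lor r) is true at 2.
Satisfying worlds: {1, 4, 5, 6, 7}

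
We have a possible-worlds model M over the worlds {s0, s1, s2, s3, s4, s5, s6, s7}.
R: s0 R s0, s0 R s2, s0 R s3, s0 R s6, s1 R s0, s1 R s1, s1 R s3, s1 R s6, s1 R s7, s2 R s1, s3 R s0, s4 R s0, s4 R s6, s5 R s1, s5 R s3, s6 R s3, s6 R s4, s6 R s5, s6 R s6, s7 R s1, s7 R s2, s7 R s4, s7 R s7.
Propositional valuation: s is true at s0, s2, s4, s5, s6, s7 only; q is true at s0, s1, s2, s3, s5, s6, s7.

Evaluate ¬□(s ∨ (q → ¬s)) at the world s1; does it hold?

No

At s1: □(s ∨ (q → ¬s)) is true, so ¬□(s ∨ (q → ¬s)) is false.
  At s1: □(s ∨ (q → ¬s)) requires s ∨ (q → ¬s) at every successor {s0, s1, s3, s6, s7}.
    At s0: s ∨ (q → ¬s) is true.
    At s1: s ∨ (q → ¬s) is true.
    At s3: s ∨ (q → ¬s) is true.
    At s6: s ∨ (q → ¬s) is true.
    At s7: s ∨ (q → ¬s) is true.
  So □(s ∨ (q → ¬s)) is true at s1.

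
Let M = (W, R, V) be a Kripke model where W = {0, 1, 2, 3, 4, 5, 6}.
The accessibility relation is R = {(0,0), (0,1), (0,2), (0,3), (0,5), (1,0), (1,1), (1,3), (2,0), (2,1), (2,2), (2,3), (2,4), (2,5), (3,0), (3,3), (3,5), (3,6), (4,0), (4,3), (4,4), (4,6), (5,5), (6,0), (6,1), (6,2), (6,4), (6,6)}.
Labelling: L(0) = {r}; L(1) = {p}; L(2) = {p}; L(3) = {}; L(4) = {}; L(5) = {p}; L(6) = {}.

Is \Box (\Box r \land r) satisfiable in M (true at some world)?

Let φ = \Box (\Box r \land r). Evaluate φ at each world:
  0 (successors {0, 1, 2, 3, 5}): φ is false.
  1 (successors {0, 1, 3}): φ is false.
  2 (successors {0, 1, 2, 3, 4, 5}): φ is false.
  3 (successors {0, 3, 5, 6}): φ is false.
  4 (successors {0, 3, 4, 6}): φ is false.
  5 (successors {5}): φ is false.
  6 (successors {0, 1, 2, 4, 6}): φ is false.
For instance, at 1:
  At 1: \Box (\Box r \land r) requires \Box r \land r at every successor {0, 1, 3}.
    \Box r \land r fails at 0, so \Box (\Box r \land r) is false at 1.
      At 0: \Box r is false, r is true, so \Box r \land r is false.

No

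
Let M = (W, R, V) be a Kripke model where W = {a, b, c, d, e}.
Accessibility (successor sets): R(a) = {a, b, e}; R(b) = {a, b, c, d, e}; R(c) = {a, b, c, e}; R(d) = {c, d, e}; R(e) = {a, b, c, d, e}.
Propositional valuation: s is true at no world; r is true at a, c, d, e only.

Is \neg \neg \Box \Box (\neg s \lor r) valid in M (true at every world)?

Recall that \Box ψ holds at a world iff ψ holds at every accessible world, and \Diamond ψ holds iff ψ holds at some accessible world.
Let φ = \neg \neg \Box \Box (\neg s \lor r). Evaluate φ at each world:
  a (successors {a, b, e}): φ is true.
  b (successors {a, b, c, d, e}): φ is true.
  c (successors {a, b, c, e}): φ is true.
  d (successors {c, d, e}): φ is true.
  e (successors {a, b, c, d, e}): φ is true.
For instance, at d:
  At d: \neg \Box \Box (\neg s \lor r) is false, so \neg \neg \Box \Box (\neg s \lor r) is true.
    At d: \Box \Box (\neg s \lor r) is true, so \neg \Box \Box (\neg s \lor r) is false.
      At d: \Box \Box (\neg s \lor r) requires \Box (\neg s \lor r) at every successor {c, d, e}.
        At c: \Box (\neg s \lor r) is true.
        At d: \Box (\neg s \lor r) is true.
        At e: \Box (\neg s \lor r) is true.
      So \Box \Box (\neg s \lor r) is true at d.

Yes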